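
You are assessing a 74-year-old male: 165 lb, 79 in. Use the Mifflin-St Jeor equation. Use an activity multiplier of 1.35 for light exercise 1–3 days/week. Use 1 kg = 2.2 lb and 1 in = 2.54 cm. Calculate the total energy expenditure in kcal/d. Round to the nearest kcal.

2213 kcal/d

Convert to metric: weight = 165 ÷ 2.2 = 75 kg; height = 79 × 2.54 = 200.66 cm.
Mifflin-St Jeor (male): BMR = 10(75) + 6.25(200.66) − 5(74) + 5 = 750 + 1254.125 − 370 + 5 = 1639.125 kcal/day.
TEE = BMR × activity factor = 1639.125 × 1.35 = 2212.8188 kcal/day.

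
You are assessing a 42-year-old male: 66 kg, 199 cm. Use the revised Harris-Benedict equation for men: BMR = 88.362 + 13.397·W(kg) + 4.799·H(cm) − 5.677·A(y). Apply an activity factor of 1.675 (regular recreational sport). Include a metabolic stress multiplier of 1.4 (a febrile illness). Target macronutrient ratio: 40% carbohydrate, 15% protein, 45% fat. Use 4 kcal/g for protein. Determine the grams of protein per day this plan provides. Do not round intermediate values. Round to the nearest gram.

149 g/day

Harris-Benedict: BMR = 88.362 + 13.397(66) + 4.799(199) − 5.677(42) = 1689.131 kcal/day.
TEE = 1689.131 × 1.675 = 2829.2944 kcal/day.
With stress factor 1.4: 2829.2944 × 1.4 = 3961.0122 kcal/day.
Protein energy = 15% × 3961.0122 = 594.1518 kcal.
Protein = 594.1518 ÷ 4 kcal/g = 148.538 g.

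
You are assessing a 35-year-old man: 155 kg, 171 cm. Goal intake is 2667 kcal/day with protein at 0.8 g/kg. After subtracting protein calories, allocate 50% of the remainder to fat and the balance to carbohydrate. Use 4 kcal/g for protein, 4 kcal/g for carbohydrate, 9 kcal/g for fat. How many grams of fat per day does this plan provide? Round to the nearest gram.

121 g/day

Protein = 0.8 × 155 = 124 g → 124 × 4 = 496 kcal.
Non-protein calories = 2667 − 496 = 2171 kcal.
Fat: 50% × 2171 = 1085.5 kcal; carbohydrate: 1085.5 kcal.
Fat: 1085.5 kcal ÷ 9 kcal/g = 120.6111 g.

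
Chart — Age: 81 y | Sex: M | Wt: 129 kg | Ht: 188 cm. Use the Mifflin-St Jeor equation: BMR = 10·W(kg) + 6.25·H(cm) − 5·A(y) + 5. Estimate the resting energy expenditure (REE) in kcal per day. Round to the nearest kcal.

2065 kcal per day

Mifflin-St Jeor (male): BMR = 10(129) + 6.25(188) − 5(81) + 5 = 1290 + 1175 − 405 + 5 = 2065 kcal/day.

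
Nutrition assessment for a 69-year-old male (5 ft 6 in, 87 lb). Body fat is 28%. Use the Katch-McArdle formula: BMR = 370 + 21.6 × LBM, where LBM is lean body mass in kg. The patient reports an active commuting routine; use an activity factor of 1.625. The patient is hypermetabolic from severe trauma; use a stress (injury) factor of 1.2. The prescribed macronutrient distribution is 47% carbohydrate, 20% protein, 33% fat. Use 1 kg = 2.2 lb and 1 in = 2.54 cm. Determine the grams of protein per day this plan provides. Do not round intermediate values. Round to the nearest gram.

96 g/day

Convert to metric: weight = 87 ÷ 2.2 = 39.5455 kg; height = (5×12 + 6) × 2.54 = 66 × 2.54 = 167.64 cm.
LBM = 39.5455 × (1 − 0.28) = 28.4727 kg. Katch-McArdle: BMR = 370 + 21.6 × 28.4727 = 985.0109 kcal/day.
TEE = 985.0109 × 1.625 = 1600.6427 kcal/day.
With stress factor 1.2: 1600.6427 × 1.2 = 1920.7713 kcal/day.
Protein energy = 20% × 1920.7713 = 384.1543 kcal.
Protein = 384.1543 ÷ 4 kcal/g = 96.0386 g.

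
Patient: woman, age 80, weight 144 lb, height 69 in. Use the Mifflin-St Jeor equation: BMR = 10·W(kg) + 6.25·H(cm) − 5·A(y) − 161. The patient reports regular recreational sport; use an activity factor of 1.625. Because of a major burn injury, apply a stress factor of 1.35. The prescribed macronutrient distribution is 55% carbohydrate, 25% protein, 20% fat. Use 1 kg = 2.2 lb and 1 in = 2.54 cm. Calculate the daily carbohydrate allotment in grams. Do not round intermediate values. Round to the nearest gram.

Convert to metric: weight = 144 ÷ 2.2 = 65.4545 kg; height = 69 × 2.54 = 175.26 cm.
Mifflin-St Jeor (female): BMR = 10(65.4545) + 6.25(175.26) − 5(80) − 161 = 654.5455 + 1095.375 − 400 − 161 = 1188.9205 kcal/day.
TEE = 1188.9205 × 1.625 = 1931.9957 kcal/day.
With stress factor 1.35: 1931.9957 × 1.35 = 2608.1942 kcal/day.
Carbohydrate energy = 55% × 2608.1942 = 1434.5068 kcal.
Carbohydrate = 1434.5068 ÷ 4 kcal/g = 358.6267 g.

359 g/day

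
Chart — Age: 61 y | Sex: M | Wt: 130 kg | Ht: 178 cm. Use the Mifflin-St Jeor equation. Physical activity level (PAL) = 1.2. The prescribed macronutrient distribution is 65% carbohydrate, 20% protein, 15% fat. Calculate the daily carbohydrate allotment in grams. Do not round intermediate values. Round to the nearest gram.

412 g/day

Mifflin-St Jeor (male): BMR = 10(130) + 6.25(178) − 5(61) + 5 = 1300 + 1112.5 − 305 + 5 = 2112.5 kcal/day.
TEE = 2112.5 × 1.2 = 2535 kcal/day.
Carbohydrate energy = 65% × 2535 = 1647.75 kcal.
Carbohydrate = 1647.75 ÷ 4 kcal/g = 411.9375 g.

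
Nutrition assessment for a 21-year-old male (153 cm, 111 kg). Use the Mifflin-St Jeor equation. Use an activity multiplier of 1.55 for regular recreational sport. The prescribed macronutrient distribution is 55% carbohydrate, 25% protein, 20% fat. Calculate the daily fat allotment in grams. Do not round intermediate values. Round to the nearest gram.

Mifflin-St Jeor (male): BMR = 10(111) + 6.25(153) − 5(21) + 5 = 1110 + 956.25 − 105 + 5 = 1966.25 kcal/day.
TEE = 1966.25 × 1.55 = 3047.6875 kcal/day.
Fat energy = 20% × 3047.6875 = 609.5375 kcal.
Fat = 609.5375 ÷ 9 kcal/g = 67.7264 g.

68 g/day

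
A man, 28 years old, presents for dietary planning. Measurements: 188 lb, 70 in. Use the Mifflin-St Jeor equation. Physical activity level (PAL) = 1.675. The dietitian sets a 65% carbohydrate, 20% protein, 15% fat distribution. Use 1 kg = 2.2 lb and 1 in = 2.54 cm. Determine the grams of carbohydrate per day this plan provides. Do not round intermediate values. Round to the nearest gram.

498 g/day

Convert to metric: weight = 188 ÷ 2.2 = 85.4545 kg; height = 70 × 2.54 = 177.8 cm.
Mifflin-St Jeor (male): BMR = 10(85.4545) + 6.25(177.8) − 5(28) + 5 = 854.5455 + 1111.25 − 140 + 5 = 1830.7955 kcal/day.
TEE = 1830.7955 × 1.675 = 3066.5824 kcal/day.
Carbohydrate energy = 65% × 3066.5824 = 1993.2786 kcal.
Carbohydrate = 1993.2786 ÷ 4 kcal/g = 498.3196 g.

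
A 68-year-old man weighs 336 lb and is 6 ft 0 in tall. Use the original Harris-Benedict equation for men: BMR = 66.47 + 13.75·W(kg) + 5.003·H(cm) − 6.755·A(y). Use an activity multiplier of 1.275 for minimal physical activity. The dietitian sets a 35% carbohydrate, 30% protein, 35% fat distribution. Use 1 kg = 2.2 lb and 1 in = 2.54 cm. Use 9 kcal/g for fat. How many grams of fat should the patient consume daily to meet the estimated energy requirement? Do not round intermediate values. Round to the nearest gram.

Convert to metric: weight = 336 ÷ 2.2 = 152.7273 kg; height = (6×12 + 0) × 2.54 = 72 × 2.54 = 182.88 cm.
Harris-Benedict: BMR = 66.47 + 13.75(152.7273) + 5.003(182.88) − 6.755(68) = 2622.0786 kcal/day.
TEE = 2622.0786 × 1.275 = 3343.1503 kcal/day.
Fat energy = 35% × 3343.1503 = 1170.1026 kcal.
Fat = 1170.1026 ÷ 9 kcal/g = 130.0114 g.

130 g/day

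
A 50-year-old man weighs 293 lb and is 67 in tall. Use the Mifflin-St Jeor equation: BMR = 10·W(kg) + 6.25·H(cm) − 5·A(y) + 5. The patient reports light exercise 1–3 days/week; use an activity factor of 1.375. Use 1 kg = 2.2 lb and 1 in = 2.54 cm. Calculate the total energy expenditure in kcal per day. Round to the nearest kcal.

Convert to metric: weight = 293 ÷ 2.2 = 133.1818 kg; height = 67 × 2.54 = 170.18 cm.
Mifflin-St Jeor (male): BMR = 10(133.1818) + 6.25(170.18) − 5(50) + 5 = 1331.8182 + 1063.625 − 250 + 5 = 2150.4432 kcal/day.
TEE = BMR × activity factor = 2150.4432 × 1.375 = 2956.8594 kcal/day.

2957 kcal per day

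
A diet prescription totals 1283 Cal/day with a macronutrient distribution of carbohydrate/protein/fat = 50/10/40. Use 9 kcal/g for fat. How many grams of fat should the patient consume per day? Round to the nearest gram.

Fat energy = 40% × 1283 = 513.2 kcal.
At 9 kcal/g: 513.2 ÷ 9 = 57.0222 g.

57 g/day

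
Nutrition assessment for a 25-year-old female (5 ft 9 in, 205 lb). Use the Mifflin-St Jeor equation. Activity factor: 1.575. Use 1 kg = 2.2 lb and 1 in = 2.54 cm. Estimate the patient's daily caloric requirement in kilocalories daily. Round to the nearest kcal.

Convert to metric: weight = 205 ÷ 2.2 = 93.1818 kg; height = (5×12 + 9) × 2.54 = 69 × 2.54 = 175.26 cm.
Mifflin-St Jeor (female): BMR = 10(93.1818) + 6.25(175.26) − 5(25) − 161 = 931.8182 + 1095.375 − 125 − 161 = 1741.1932 kcal/day.
TEE = BMR × activity factor = 1741.1932 × 1.575 = 2742.3793 kcal/day.

2742 kilocalories daily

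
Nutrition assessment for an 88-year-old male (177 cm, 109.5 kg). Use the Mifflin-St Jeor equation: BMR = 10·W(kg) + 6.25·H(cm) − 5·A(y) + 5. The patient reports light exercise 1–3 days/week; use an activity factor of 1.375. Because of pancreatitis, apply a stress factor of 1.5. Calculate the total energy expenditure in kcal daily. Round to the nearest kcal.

3643 kcal daily

Mifflin-St Jeor (male): BMR = 10(109.5) + 6.25(177) − 5(88) + 5 = 1095 + 1106.25 − 440 + 5 = 1766.25 kcal/day.
TEE = BMR × activity factor = 1766.25 × 1.375 = 2428.5938 kcal/day.
Apply stress factor: 2428.5938 × 1.5 = 3642.8906 kcal/day.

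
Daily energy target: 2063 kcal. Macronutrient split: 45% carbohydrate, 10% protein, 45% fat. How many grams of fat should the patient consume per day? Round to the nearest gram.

103 g/day

Fat energy = 45% × 2063 = 928.35 kcal.
At 9 kcal/g: 928.35 ÷ 9 = 103.15 g.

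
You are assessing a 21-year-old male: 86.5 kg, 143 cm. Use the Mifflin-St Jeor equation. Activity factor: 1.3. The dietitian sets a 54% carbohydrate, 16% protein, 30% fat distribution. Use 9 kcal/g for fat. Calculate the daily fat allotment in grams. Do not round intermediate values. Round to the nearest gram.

Mifflin-St Jeor (male): BMR = 10(86.5) + 6.25(143) − 5(21) + 5 = 865 + 893.75 − 105 + 5 = 1658.75 kcal/day.
TEE = 1658.75 × 1.3 = 2156.375 kcal/day.
Fat energy = 30% × 2156.375 = 646.9125 kcal.
Fat = 646.9125 ÷ 9 kcal/g = 71.8792 g.

72 g/day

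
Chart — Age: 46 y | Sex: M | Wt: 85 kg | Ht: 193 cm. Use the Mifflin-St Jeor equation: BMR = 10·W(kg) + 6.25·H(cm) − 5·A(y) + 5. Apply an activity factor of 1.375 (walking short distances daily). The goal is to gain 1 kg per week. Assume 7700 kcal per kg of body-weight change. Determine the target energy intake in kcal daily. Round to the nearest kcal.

Mifflin-St Jeor (male): BMR = 10(85) + 6.25(193) − 5(46) + 5 = 850 + 1206.25 − 230 + 5 = 1831.25 kcal/day.
TEE = 1831.25 × 1.375 = 2517.9688 kcal/day.
Required daily surplus = 1 × 7700 ÷ 7 = 1100 kcal/day.
Target intake = 2517.9688 + 1100 = 3617.9688 kcal/day.

3618 kcal daily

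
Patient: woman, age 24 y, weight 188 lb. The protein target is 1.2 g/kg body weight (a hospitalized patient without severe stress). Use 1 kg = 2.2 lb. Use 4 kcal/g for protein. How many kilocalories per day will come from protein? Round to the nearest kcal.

Weight in kg = 188 ÷ 2.2 = 85.4545 kg.
Protein = 1.2 g/kg × 85.4545 kg = 102.5455 g/day.
Protein energy = 102.5455 g × 4 kcal/g = 410.1818 kcal/day.

410 kcal/day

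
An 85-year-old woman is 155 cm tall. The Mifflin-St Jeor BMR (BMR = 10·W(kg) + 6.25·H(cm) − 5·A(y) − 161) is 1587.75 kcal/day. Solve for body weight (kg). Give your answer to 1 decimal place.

120.5 kg

1587.75 = 10·W + 6.25(155) − 5(85) − 161
10·W = 1587.75 − 382.75 = 1205, so W = 120.5 kg.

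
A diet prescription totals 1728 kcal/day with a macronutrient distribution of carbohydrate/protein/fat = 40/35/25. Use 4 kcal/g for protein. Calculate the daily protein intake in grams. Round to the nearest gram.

151 g/day

Protein energy = 35% × 1728 = 604.8 kcal.
At 4 kcal/g: 604.8 ÷ 4 = 151.2 g.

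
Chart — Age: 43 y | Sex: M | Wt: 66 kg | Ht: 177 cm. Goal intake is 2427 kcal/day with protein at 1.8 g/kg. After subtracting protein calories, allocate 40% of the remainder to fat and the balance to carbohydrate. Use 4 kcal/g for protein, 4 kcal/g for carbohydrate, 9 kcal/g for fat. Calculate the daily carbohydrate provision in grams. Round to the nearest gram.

Protein = 1.8 × 66 = 118.8 g → 118.8 × 4 = 475.2 kcal.
Non-protein calories = 2427 − 475.2 = 1951.8 kcal.
Fat: 40% × 1951.8 = 780.72 kcal; carbohydrate: 1171.08 kcal.
Carbohydrate: 1171.08 kcal ÷ 4 kcal/g = 292.77 g.

293 g/day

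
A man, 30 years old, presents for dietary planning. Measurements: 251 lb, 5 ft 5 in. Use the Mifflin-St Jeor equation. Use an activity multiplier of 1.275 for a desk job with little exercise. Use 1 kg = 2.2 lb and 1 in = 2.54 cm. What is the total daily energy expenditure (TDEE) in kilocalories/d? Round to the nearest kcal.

2585 kilocalories/d

Convert to metric: weight = 251 ÷ 2.2 = 114.0909 kg; height = (5×12 + 5) × 2.54 = 65 × 2.54 = 165.1 cm.
Mifflin-St Jeor (male): BMR = 10(114.0909) + 6.25(165.1) − 5(30) + 5 = 1140.9091 + 1031.875 − 150 + 5 = 2027.7841 kcal/day.
TEE = BMR × activity factor = 2027.7841 × 1.275 = 2585.4247 kcal/day.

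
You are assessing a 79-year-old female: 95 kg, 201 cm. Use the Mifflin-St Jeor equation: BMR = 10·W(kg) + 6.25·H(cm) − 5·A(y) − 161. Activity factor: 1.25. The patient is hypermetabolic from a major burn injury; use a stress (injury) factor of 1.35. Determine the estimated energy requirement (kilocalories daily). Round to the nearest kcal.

2785 kilocalories daily

Mifflin-St Jeor (female): BMR = 10(95) + 6.25(201) − 5(79) − 161 = 950 + 1256.25 − 395 − 161 = 1650.25 kcal/day.
TEE = BMR × activity factor = 1650.25 × 1.25 = 2062.8125 kcal/day.
Apply stress factor: 2062.8125 × 1.35 = 2784.7969 kcal/day.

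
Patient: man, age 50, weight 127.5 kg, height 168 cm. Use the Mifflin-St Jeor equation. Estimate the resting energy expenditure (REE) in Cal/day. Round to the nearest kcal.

2080 Cal/day

Mifflin-St Jeor (male): BMR = 10(127.5) + 6.25(168) − 5(50) + 5 = 1275 + 1050 − 250 + 5 = 2080 kcal/day.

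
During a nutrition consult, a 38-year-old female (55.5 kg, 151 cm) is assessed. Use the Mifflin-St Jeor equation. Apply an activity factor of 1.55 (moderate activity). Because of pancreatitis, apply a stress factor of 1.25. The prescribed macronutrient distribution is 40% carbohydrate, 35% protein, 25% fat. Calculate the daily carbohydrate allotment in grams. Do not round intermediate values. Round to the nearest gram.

222 g/day

Mifflin-St Jeor (female): BMR = 10(55.5) + 6.25(151) − 5(38) − 161 = 555 + 943.75 − 190 − 161 = 1147.75 kcal/day.
TEE = 1147.75 × 1.55 = 1779.0125 kcal/day.
With stress factor 1.25: 1779.0125 × 1.25 = 2223.7656 kcal/day.
Carbohydrate energy = 40% × 2223.7656 = 889.5063 kcal.
Carbohydrate = 889.5063 ÷ 4 kcal/g = 222.3766 g.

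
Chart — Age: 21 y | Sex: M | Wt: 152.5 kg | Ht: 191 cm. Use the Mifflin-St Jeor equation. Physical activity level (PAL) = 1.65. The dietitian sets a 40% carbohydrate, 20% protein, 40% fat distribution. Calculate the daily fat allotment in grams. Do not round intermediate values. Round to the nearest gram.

192 g/day

Mifflin-St Jeor (male): BMR = 10(152.5) + 6.25(191) − 5(21) + 5 = 1525 + 1193.75 − 105 + 5 = 2618.75 kcal/day.
TEE = 2618.75 × 1.65 = 4320.9375 kcal/day.
Fat energy = 40% × 4320.9375 = 1728.375 kcal.
Fat = 1728.375 ÷ 9 kcal/g = 192.0417 g.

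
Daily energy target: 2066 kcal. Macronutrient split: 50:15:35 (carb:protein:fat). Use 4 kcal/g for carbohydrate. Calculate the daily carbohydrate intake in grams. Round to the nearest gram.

Carbohydrate energy = 50% × 2066 = 1033 kcal.
At 4 kcal/g: 1033 ÷ 4 = 258.25 g.

258 g/day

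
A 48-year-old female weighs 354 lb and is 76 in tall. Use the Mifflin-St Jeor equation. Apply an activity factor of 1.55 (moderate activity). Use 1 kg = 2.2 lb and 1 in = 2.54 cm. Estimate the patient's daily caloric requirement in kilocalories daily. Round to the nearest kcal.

Convert to metric: weight = 354 ÷ 2.2 = 160.9091 kg; height = 76 × 2.54 = 193.04 cm.
Mifflin-St Jeor (female): BMR = 10(160.9091) + 6.25(193.04) − 5(48) − 161 = 1609.0909 + 1206.5 − 240 − 161 = 2414.5909 kcal/day.
TEE = BMR × activity factor = 2414.5909 × 1.55 = 3742.6159 kcal/day.

3743 kilocalories daily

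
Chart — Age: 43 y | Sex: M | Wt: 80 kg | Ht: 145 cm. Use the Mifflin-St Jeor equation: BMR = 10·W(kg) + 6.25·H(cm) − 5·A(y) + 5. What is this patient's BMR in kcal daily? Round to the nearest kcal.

1496 kcal daily

Mifflin-St Jeor (male): BMR = 10(80) + 6.25(145) − 5(43) + 5 = 800 + 906.25 − 215 + 5 = 1496.25 kcal/day.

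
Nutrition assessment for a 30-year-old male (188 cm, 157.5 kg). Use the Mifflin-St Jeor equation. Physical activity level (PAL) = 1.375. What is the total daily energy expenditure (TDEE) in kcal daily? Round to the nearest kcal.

3582 kcal daily

Mifflin-St Jeor (male): BMR = 10(157.5) + 6.25(188) − 5(30) + 5 = 1575 + 1175 − 150 + 5 = 2605 kcal/day.
TEE = BMR × activity factor = 2605 × 1.375 = 3581.875 kcal/day.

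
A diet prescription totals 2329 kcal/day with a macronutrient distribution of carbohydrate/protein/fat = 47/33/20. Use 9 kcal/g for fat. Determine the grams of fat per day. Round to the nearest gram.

Fat energy = 20% × 2329 = 465.8 kcal.
At 9 kcal/g: 465.8 ÷ 9 = 51.7556 g.

52 g/day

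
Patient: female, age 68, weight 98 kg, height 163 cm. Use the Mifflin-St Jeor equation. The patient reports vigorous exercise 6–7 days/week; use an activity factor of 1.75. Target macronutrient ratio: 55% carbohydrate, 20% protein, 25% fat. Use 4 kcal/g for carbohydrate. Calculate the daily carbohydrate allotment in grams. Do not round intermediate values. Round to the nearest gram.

Mifflin-St Jeor (female): BMR = 10(98) + 6.25(163) − 5(68) − 161 = 980 + 1018.75 − 340 − 161 = 1497.75 kcal/day.
TEE = 1497.75 × 1.75 = 2621.0625 kcal/day.
Carbohydrate energy = 55% × 2621.0625 = 1441.5844 kcal.
Carbohydrate = 1441.5844 ÷ 4 kcal/g = 360.3961 g.

360 g/day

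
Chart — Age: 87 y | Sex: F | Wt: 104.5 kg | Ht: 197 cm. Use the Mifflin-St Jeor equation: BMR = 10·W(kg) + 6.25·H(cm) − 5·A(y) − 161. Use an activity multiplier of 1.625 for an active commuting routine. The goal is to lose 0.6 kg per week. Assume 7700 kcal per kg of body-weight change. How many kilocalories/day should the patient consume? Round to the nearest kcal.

2070 kilocalories/day

Mifflin-St Jeor (female): BMR = 10(104.5) + 6.25(197) − 5(87) − 161 = 1045 + 1231.25 − 435 − 161 = 1680.25 kcal/day.
TEE = 1680.25 × 1.625 = 2730.4063 kcal/day.
Required daily deficit = 0.6 × 7700 ÷ 7 = 660 kcal/day.
Target intake = 2730.4063 − 660 = 2070.4063 kcal/day.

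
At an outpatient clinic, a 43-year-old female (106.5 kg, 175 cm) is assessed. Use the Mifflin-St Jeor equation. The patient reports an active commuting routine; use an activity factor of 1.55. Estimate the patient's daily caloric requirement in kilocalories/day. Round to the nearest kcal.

2763 kilocalories/day

Mifflin-St Jeor (female): BMR = 10(106.5) + 6.25(175) − 5(43) − 161 = 1065 + 1093.75 − 215 − 161 = 1782.75 kcal/day.
TEE = BMR × activity factor = 1782.75 × 1.55 = 2763.2625 kcal/day.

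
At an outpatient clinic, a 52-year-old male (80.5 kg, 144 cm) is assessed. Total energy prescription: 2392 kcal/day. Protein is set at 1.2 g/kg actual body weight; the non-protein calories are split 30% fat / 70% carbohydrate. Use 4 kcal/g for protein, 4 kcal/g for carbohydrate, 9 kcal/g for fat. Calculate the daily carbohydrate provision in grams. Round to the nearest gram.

Protein = 1.2 × 80.5 = 96.6 g → 96.6 × 4 = 386.4 kcal.
Non-protein calories = 2392 − 386.4 = 2005.6 kcal.
Fat: 30% × 2005.6 = 601.68 kcal; carbohydrate: 1403.92 kcal.
Carbohydrate: 1403.92 kcal ÷ 4 kcal/g = 350.98 g.

351 g/day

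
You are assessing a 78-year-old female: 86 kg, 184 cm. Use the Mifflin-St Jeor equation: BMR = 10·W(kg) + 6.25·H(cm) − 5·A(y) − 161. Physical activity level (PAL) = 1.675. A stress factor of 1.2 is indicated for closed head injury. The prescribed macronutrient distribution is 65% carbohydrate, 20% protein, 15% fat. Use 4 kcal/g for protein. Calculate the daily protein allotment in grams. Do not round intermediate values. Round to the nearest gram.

147 g/day

Mifflin-St Jeor (female): BMR = 10(86) + 6.25(184) − 5(78) − 161 = 860 + 1150 − 390 − 161 = 1459 kcal/day.
TEE = 1459 × 1.675 = 2443.825 kcal/day.
With stress factor 1.2: 2443.825 × 1.2 = 2932.59 kcal/day.
Protein energy = 20% × 2932.59 = 586.518 kcal.
Protein = 586.518 ÷ 4 kcal/g = 146.6295 g.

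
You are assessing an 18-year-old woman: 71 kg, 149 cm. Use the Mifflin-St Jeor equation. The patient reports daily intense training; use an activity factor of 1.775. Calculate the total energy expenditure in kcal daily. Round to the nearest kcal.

Mifflin-St Jeor (female): BMR = 10(71) + 6.25(149) − 5(18) − 161 = 710 + 931.25 − 90 − 161 = 1390.25 kcal/day.
TEE = BMR × activity factor = 1390.25 × 1.775 = 2467.6938 kcal/day.

2468 kcal daily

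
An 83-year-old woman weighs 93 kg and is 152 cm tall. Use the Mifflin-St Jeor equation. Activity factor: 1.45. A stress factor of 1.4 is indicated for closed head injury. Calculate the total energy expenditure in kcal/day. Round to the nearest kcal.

2647 kcal/day

Mifflin-St Jeor (female): BMR = 10(93) + 6.25(152) − 5(83) − 161 = 930 + 950 − 415 − 161 = 1304 kcal/day.
TEE = BMR × activity factor = 1304 × 1.45 = 1890.8 kcal/day.
Apply stress factor: 1890.8 × 1.4 = 2647.12 kcal/day.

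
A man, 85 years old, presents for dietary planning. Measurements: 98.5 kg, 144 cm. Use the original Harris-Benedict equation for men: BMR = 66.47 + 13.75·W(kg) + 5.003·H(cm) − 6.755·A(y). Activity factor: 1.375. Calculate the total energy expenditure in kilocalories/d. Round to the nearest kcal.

2155 kilocalories/d

Harris-Benedict: BMR = 66.47 + 13.75(98.5) + 5.003(144) − 6.755(85) = 1567.102 kcal/day.
TEE = BMR × activity factor = 1567.102 × 1.375 = 2154.7653 kcal/day.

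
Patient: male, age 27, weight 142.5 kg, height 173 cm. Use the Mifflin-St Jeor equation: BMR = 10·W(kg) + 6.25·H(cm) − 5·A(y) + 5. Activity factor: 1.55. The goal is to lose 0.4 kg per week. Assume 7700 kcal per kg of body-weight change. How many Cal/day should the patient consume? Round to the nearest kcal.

Mifflin-St Jeor (male): BMR = 10(142.5) + 6.25(173) − 5(27) + 5 = 1425 + 1081.25 − 135 + 5 = 2376.25 kcal/day.
TEE = 2376.25 × 1.55 = 3683.1875 kcal/day.
Required daily deficit = 0.4 × 7700 ÷ 7 = 440 kcal/day.
Target intake = 3683.1875 − 440 = 3243.1875 kcal/day.

3243 Cal/day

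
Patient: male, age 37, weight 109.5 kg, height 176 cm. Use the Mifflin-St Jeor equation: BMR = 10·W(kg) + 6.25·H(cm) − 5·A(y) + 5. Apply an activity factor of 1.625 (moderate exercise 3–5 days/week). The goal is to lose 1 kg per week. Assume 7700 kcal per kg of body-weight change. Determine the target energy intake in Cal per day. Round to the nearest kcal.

Mifflin-St Jeor (male): BMR = 10(109.5) + 6.25(176) − 5(37) + 5 = 1095 + 1100 − 185 + 5 = 2015 kcal/day.
TEE = 2015 × 1.625 = 3274.375 kcal/day.
Required daily deficit = 1 × 7700 ÷ 7 = 1100 kcal/day.
Target intake = 3274.375 − 1100 = 2174.375 kcal/day.

2174 Cal per day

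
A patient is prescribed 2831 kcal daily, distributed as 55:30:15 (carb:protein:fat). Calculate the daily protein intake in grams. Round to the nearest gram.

212 g/day

Protein energy = 30% × 2831 = 849.3 kcal.
At 4 kcal/g: 849.3 ÷ 4 = 212.325 g.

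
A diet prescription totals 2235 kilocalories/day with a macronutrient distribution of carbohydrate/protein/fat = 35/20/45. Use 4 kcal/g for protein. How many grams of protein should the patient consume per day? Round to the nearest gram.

Protein energy = 20% × 2235 = 447 kcal.
At 4 kcal/g: 447 ÷ 4 = 111.75 g.

112 g/day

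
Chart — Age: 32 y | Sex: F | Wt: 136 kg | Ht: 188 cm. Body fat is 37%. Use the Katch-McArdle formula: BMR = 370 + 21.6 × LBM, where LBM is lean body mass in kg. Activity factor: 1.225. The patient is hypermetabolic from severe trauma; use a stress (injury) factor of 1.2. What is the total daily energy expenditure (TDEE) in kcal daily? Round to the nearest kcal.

LBM = 136 × (1 − 0.37) = 85.68 kg. Katch-McArdle: BMR = 370 + 21.6 × 85.68 = 2220.688 kcal/day.
TEE = BMR × activity factor = 2220.688 × 1.225 = 2720.3428 kcal/day.
Apply stress factor: 2720.3428 × 1.2 = 3264.4114 kcal/day.

3264 kcal daily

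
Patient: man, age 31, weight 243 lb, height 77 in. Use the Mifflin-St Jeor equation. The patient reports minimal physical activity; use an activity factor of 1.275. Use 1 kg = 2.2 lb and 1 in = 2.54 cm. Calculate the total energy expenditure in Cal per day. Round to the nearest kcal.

Convert to metric: weight = 243 ÷ 2.2 = 110.4545 kg; height = 77 × 2.54 = 195.58 cm.
Mifflin-St Jeor (male): BMR = 10(110.4545) + 6.25(195.58) − 5(31) + 5 = 1104.5455 + 1222.375 − 155 + 5 = 2176.9205 kcal/day.
TEE = BMR × activity factor = 2176.9205 × 1.275 = 2775.5736 kcal/day.

2776 Cal per day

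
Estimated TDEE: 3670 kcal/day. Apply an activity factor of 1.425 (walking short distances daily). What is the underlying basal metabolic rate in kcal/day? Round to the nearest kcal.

BMR = TEE ÷ activity factor = 3670 ÷ 1.425 = 2575.4386 kcal/day.

2575 kcal/day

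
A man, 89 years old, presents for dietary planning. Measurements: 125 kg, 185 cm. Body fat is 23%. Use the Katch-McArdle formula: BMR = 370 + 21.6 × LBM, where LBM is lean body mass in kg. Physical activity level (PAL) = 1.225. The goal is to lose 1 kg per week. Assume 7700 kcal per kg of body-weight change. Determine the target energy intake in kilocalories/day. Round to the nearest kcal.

1900 kilocalories/day

LBM = 125 × (1 − 0.23) = 96.25 kg. Katch-McArdle: BMR = 370 + 21.6 × 96.25 = 2449 kcal/day.
TEE = 2449 × 1.225 = 3000.025 kcal/day.
Required daily deficit = 1 × 7700 ÷ 7 = 1100 kcal/day.
Target intake = 3000.025 − 1100 = 1900.025 kcal/day.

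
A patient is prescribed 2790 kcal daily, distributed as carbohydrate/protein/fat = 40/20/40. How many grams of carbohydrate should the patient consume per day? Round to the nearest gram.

279 g/day

Carbohydrate energy = 40% × 2790 = 1116 kcal.
At 4 kcal/g: 1116 ÷ 4 = 279 g.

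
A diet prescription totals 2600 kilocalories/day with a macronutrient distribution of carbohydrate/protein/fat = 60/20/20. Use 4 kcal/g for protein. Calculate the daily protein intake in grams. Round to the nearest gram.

Protein energy = 20% × 2600 = 520 kcal.
At 4 kcal/g: 520 ÷ 4 = 130 g.

130 g/day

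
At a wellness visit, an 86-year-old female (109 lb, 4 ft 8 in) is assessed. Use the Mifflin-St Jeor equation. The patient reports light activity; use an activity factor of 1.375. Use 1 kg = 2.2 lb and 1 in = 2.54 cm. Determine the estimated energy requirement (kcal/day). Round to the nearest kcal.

1091 kcal/day

Convert to metric: weight = 109 ÷ 2.2 = 49.5455 kg; height = (4×12 + 8) × 2.54 = 56 × 2.54 = 142.24 cm.
Mifflin-St Jeor (female): BMR = 10(49.5455) + 6.25(142.24) − 5(86) − 161 = 495.4545 + 889 − 430 − 161 = 793.4545 kcal/day.
TEE = BMR × activity factor = 793.4545 × 1.375 = 1091 kcal/day.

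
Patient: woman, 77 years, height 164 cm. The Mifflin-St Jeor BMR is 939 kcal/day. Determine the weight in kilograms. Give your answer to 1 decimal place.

939 = 10·W + 6.25(164) − 5(77) − 161
10·W = 939 − 479 = 460, so W = 46 kg.

46.0 kg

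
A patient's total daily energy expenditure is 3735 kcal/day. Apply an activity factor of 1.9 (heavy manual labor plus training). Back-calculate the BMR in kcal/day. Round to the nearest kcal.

1966 kcal/day

BMR = TEE ÷ activity factor = 3735 ÷ 1.9 = 1965.7895 kcal/day.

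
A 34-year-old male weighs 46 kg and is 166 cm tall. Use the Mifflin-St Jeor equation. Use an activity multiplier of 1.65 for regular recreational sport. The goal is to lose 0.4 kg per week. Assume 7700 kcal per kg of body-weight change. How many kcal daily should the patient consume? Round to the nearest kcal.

Mifflin-St Jeor (male): BMR = 10(46) + 6.25(166) − 5(34) + 5 = 460 + 1037.5 − 170 + 5 = 1332.5 kcal/day.
TEE = 1332.5 × 1.65 = 2198.625 kcal/day.
Required daily deficit = 0.4 × 7700 ÷ 7 = 440 kcal/day.
Target intake = 2198.625 − 440 = 1758.625 kcal/day.

1759 kcal daily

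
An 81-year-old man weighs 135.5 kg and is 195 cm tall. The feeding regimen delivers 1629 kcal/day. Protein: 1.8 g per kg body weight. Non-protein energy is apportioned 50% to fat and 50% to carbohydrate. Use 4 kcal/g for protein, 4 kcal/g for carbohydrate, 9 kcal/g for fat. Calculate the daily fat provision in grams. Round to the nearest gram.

36 g/day

Protein = 1.8 × 135.5 = 243.9 g → 243.9 × 4 = 975.6 kcal.
Non-protein calories = 1629 − 975.6 = 653.4 kcal.
Fat: 50% × 653.4 = 326.7 kcal; carbohydrate: 326.7 kcal.
Fat: 326.7 kcal ÷ 9 kcal/g = 36.3 g.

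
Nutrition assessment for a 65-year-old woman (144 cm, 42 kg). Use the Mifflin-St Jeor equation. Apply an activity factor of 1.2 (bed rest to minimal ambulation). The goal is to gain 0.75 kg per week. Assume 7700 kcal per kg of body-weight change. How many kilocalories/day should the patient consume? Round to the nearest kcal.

Mifflin-St Jeor (female): BMR = 10(42) + 6.25(144) − 5(65) − 161 = 420 + 900 − 325 − 161 = 834 kcal/day.
TEE = 834 × 1.2 = 1000.8 kcal/day.
Required daily surplus = 0.75 × 7700 ÷ 7 = 825 kcal/day.
Target intake = 1000.8 + 825 = 1825.8 kcal/day.

1826 kilocalories/day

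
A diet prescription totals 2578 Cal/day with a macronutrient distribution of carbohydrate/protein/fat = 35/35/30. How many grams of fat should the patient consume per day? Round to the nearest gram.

86 g/day

Fat energy = 30% × 2578 = 773.4 kcal.
At 9 kcal/g: 773.4 ÷ 9 = 85.9333 g.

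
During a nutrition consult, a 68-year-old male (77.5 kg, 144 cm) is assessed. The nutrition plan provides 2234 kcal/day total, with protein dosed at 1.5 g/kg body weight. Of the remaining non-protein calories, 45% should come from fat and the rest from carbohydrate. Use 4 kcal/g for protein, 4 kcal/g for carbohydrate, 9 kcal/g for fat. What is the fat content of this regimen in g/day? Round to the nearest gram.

Protein = 1.5 × 77.5 = 116.25 g → 116.25 × 4 = 465 kcal.
Non-protein calories = 2234 − 465 = 1769 kcal.
Fat: 45% × 1769 = 796.05 kcal; carbohydrate: 972.95 kcal.
Fat: 796.05 kcal ÷ 9 kcal/g = 88.45 g.

88 g/day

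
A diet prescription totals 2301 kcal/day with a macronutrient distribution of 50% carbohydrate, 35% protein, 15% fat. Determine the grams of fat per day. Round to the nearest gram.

38 g/day

Fat energy = 15% × 2301 = 345.15 kcal.
At 9 kcal/g: 345.15 ÷ 9 = 38.35 g.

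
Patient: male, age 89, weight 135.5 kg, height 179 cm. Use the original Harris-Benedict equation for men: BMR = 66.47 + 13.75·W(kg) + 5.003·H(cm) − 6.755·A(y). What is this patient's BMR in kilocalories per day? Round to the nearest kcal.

2224 kilocalories per day

Harris-Benedict: BMR = 66.47 + 13.75(135.5) + 5.003(179) − 6.755(89) = 2223.937 kcal/day.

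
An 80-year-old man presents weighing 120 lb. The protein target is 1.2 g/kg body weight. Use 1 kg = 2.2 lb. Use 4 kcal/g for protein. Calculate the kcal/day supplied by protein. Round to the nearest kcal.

262 kcal/day

Weight in kg = 120 ÷ 2.2 = 54.5455 kg.
Protein = 1.2 g/kg × 54.5455 kg = 65.4545 g/day.
Protein energy = 65.4545 g × 4 kcal/g = 261.8182 kcal/day.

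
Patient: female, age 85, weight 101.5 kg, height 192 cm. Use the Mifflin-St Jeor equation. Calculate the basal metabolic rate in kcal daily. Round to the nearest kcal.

Mifflin-St Jeor (female): BMR = 10(101.5) + 6.25(192) − 5(85) − 161 = 1015 + 1200 − 425 − 161 = 1629 kcal/day.

1629 kcal daily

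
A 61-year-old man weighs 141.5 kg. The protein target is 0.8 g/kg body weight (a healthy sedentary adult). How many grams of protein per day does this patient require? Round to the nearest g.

Protein = 0.8 g/kg × 141.5 kg = 113.2 g/day.

113 g/day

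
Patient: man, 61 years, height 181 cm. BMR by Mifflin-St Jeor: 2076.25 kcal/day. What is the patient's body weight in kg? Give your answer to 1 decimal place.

124.5 kg

2076.25 = 10·W + 6.25(181) − 5(61) + 5
10·W = 2076.25 − 831.25 = 1245, so W = 124.5 kg.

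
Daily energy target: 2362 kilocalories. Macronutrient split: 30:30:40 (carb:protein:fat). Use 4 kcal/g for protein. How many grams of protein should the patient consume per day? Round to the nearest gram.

177 g/day

Protein energy = 30% × 2362 = 708.6 kcal.
At 4 kcal/g: 708.6 ÷ 4 = 177.15 g.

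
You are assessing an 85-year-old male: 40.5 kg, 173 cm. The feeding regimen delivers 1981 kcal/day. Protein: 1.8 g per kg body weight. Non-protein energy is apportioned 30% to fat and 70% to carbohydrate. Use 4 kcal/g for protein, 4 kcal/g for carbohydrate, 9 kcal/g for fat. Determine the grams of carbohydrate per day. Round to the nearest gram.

Protein = 1.8 × 40.5 = 72.9 g → 72.9 × 4 = 291.6 kcal.
Non-protein calories = 1981 − 291.6 = 1689.4 kcal.
Fat: 30% × 1689.4 = 506.82 kcal; carbohydrate: 1182.58 kcal.
Carbohydrate: 1182.58 kcal ÷ 4 kcal/g = 295.645 g.

296 g/day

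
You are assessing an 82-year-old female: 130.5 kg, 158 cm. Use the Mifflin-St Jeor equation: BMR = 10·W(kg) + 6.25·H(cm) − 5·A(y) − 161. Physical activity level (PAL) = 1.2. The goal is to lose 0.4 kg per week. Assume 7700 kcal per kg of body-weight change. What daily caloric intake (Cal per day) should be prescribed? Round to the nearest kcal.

1626 Cal per day

Mifflin-St Jeor (female): BMR = 10(130.5) + 6.25(158) − 5(82) − 161 = 1305 + 987.5 − 410 − 161 = 1721.5 kcal/day.
TEE = 1721.5 × 1.2 = 2065.8 kcal/day.
Required daily deficit = 0.4 × 7700 ÷ 7 = 440 kcal/day.
Target intake = 2065.8 − 440 = 1625.8 kcal/day.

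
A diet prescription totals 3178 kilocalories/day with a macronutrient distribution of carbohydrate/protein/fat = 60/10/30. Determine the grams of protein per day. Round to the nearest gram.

79 g/day

Protein energy = 10% × 3178 = 317.8 kcal.
At 4 kcal/g: 317.8 ÷ 4 = 79.45 g.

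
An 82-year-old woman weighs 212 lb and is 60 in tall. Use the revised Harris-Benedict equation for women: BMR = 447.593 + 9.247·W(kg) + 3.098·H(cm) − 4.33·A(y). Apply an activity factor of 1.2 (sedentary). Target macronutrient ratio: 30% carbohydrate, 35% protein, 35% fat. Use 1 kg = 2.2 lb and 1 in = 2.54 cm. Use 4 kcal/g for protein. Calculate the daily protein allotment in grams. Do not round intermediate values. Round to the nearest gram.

153 g/day

Convert to metric: weight = 212 ÷ 2.2 = 96.3636 kg; height = 60 × 2.54 = 152.4 cm.
Harris-Benedict: BMR = 447.593 + 9.247(96.3636) + 3.098(152.4) − 4.33(82) = 1455.7427 kcal/day.
TEE = 1455.7427 × 1.2 = 1746.8913 kcal/day.
Protein energy = 35% × 1746.8913 = 611.412 kcal.
Protein = 611.412 ÷ 4 kcal/g = 152.853 g.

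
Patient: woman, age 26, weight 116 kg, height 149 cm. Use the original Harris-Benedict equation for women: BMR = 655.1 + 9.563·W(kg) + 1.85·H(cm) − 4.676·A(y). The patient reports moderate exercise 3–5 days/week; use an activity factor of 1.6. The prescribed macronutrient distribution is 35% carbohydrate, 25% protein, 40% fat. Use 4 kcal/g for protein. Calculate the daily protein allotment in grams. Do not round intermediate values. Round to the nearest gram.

Harris-Benedict: BMR = 655.1 + 9.563(116) + 1.85(149) − 4.676(26) = 1918.482 kcal/day.
TEE = 1918.482 × 1.6 = 3069.5712 kcal/day.
Protein energy = 25% × 3069.5712 = 767.3928 kcal.
Protein = 767.3928 ÷ 4 kcal/g = 191.8482 g.

192 g/day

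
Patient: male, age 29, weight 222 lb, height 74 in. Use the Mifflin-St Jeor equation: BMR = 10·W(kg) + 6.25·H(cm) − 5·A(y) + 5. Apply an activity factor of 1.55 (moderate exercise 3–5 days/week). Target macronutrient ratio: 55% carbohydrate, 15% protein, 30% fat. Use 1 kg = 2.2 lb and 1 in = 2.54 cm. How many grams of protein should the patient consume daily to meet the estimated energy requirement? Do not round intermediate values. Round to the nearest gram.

119 g/day

Convert to metric: weight = 222 ÷ 2.2 = 100.9091 kg; height = 74 × 2.54 = 187.96 cm.
Mifflin-St Jeor (male): BMR = 10(100.9091) + 6.25(187.96) − 5(29) + 5 = 1009.0909 + 1174.75 − 145 + 5 = 2043.8409 kcal/day.
TEE = 2043.8409 × 1.55 = 3167.9534 kcal/day.
Protein energy = 15% × 3167.9534 = 475.193 kcal.
Protein = 475.193 ÷ 4 kcal/g = 118.7983 g.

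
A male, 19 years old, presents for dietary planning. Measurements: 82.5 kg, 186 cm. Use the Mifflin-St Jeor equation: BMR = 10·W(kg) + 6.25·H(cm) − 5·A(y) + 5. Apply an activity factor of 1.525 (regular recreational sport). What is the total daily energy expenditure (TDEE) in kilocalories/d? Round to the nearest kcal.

2894 kilocalories/d

Mifflin-St Jeor (male): BMR = 10(82.5) + 6.25(186) − 5(19) + 5 = 825 + 1162.5 − 95 + 5 = 1897.5 kcal/day.
TEE = BMR × activity factor = 1897.5 × 1.525 = 2893.6875 kcal/day.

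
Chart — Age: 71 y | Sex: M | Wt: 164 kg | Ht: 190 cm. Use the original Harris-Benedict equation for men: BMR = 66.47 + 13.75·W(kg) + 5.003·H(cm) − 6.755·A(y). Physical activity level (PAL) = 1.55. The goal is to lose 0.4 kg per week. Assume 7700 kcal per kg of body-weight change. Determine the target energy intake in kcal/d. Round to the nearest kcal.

Harris-Benedict: BMR = 66.47 + 13.75(164) + 5.003(190) − 6.755(71) = 2792.435 kcal/day.
TEE = 2792.435 × 1.55 = 4328.2743 kcal/day.
Required daily deficit = 0.4 × 7700 ÷ 7 = 440 kcal/day.
Target intake = 4328.2743 − 440 = 3888.2743 kcal/day.

3888 kcal/d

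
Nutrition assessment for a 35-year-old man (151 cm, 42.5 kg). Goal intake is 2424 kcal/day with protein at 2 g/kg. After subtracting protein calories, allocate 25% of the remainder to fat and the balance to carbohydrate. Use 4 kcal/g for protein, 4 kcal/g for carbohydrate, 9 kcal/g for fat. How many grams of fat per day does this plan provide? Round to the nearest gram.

Protein = 2 × 42.5 = 85 g → 85 × 4 = 340 kcal.
Non-protein calories = 2424 − 340 = 2084 kcal.
Fat: 25% × 2084 = 521 kcal; carbohydrate: 1563 kcal.
Fat: 521 kcal ÷ 9 kcal/g = 57.8889 g.

58 g/day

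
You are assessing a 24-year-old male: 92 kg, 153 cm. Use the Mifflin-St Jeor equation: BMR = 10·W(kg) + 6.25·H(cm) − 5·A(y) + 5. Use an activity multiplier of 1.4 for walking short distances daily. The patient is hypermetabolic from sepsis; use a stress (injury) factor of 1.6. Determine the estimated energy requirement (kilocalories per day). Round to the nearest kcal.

Mifflin-St Jeor (male): BMR = 10(92) + 6.25(153) − 5(24) + 5 = 920 + 956.25 − 120 + 5 = 1761.25 kcal/day.
TEE = BMR × activity factor = 1761.25 × 1.4 = 2465.75 kcal/day.
Apply stress factor: 2465.75 × 1.6 = 3945.2 kcal/day.

3945 kilocalories per day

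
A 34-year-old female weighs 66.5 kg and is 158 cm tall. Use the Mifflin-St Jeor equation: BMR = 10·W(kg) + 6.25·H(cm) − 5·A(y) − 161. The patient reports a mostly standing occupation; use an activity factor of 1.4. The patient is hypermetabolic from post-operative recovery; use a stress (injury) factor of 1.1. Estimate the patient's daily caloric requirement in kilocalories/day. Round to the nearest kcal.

Mifflin-St Jeor (female): BMR = 10(66.5) + 6.25(158) − 5(34) − 161 = 665 + 987.5 − 170 − 161 = 1321.5 kcal/day.
TEE = BMR × activity factor = 1321.5 × 1.4 = 1850.1 kcal/day.
Apply stress factor: 1850.1 × 1.1 = 2035.11 kcal/day.

2035 kilocalories/day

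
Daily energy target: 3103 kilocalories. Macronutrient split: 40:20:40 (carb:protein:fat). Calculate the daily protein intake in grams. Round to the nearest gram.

Protein energy = 20% × 3103 = 620.6 kcal.
At 4 kcal/g: 620.6 ÷ 4 = 155.15 g.

155 g/day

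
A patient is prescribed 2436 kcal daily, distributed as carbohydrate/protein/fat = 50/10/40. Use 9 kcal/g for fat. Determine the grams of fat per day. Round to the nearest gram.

Fat energy = 40% × 2436 = 974.4 kcal.
At 9 kcal/g: 974.4 ÷ 9 = 108.2667 g.

108 g/day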